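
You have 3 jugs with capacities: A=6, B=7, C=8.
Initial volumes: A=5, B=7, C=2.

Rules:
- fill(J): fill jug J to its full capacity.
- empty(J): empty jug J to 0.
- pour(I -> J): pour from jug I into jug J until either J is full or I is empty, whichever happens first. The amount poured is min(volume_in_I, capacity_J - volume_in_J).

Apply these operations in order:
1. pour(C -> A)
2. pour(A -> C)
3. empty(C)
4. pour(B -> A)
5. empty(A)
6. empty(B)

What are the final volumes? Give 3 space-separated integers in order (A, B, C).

Answer: 0 0 0

Derivation:
Step 1: pour(C -> A) -> (A=6 B=7 C=1)
Step 2: pour(A -> C) -> (A=0 B=7 C=7)
Step 3: empty(C) -> (A=0 B=7 C=0)
Step 4: pour(B -> A) -> (A=6 B=1 C=0)
Step 5: empty(A) -> (A=0 B=1 C=0)
Step 6: empty(B) -> (A=0 B=0 C=0)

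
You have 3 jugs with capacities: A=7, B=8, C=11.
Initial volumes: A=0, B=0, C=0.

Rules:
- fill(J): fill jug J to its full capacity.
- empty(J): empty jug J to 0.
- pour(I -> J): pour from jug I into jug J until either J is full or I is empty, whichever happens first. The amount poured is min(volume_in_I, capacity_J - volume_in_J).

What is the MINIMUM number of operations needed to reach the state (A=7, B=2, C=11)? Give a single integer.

BFS from (A=0, B=0, C=0). One shortest path:
  1. fill(B) -> (A=0 B=8 C=0)
  2. fill(C) -> (A=0 B=8 C=11)
  3. pour(B -> A) -> (A=7 B=1 C=11)
  4. empty(A) -> (A=0 B=1 C=11)
  5. pour(B -> A) -> (A=1 B=0 C=11)
  6. fill(B) -> (A=1 B=8 C=11)
  7. pour(B -> A) -> (A=7 B=2 C=11)
Reached target in 7 moves.

Answer: 7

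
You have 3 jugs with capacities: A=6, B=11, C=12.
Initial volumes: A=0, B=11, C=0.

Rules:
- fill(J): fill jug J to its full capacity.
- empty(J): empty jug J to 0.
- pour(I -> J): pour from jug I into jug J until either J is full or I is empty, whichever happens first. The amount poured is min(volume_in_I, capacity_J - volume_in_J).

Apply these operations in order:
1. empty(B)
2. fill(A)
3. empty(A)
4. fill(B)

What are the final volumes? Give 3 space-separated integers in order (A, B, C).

Step 1: empty(B) -> (A=0 B=0 C=0)
Step 2: fill(A) -> (A=6 B=0 C=0)
Step 3: empty(A) -> (A=0 B=0 C=0)
Step 4: fill(B) -> (A=0 B=11 C=0)

Answer: 0 11 0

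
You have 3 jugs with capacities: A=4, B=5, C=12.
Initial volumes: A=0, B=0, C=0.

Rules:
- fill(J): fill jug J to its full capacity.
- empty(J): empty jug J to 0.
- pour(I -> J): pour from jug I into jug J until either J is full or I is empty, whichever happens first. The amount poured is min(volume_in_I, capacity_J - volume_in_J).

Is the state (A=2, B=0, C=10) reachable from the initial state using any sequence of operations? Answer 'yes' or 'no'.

BFS from (A=0, B=0, C=0):
  1. fill(C) -> (A=0 B=0 C=12)
  2. pour(C -> B) -> (A=0 B=5 C=7)
  3. empty(B) -> (A=0 B=0 C=7)
  4. pour(C -> B) -> (A=0 B=5 C=2)
  5. pour(C -> A) -> (A=2 B=5 C=0)
  6. pour(B -> C) -> (A=2 B=0 C=5)
  7. fill(B) -> (A=2 B=5 C=5)
  8. pour(B -> C) -> (A=2 B=0 C=10)
Target reached → yes.

Answer: yes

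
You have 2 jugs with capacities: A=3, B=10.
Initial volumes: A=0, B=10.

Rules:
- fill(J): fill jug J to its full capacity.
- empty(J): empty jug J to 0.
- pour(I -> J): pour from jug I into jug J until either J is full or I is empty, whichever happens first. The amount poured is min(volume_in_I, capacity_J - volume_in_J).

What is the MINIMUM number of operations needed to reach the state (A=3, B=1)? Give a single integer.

BFS from (A=0, B=10). One shortest path:
  1. pour(B -> A) -> (A=3 B=7)
  2. empty(A) -> (A=0 B=7)
  3. pour(B -> A) -> (A=3 B=4)
  4. empty(A) -> (A=0 B=4)
  5. pour(B -> A) -> (A=3 B=1)
Reached target in 5 moves.

Answer: 5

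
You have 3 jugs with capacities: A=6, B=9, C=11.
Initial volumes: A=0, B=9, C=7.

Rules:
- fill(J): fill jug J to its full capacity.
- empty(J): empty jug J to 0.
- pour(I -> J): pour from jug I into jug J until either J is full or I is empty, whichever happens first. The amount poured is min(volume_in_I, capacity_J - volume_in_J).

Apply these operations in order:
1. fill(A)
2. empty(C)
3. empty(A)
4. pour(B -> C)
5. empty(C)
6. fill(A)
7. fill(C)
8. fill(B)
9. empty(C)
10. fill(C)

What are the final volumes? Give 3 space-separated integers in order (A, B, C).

Answer: 6 9 11

Derivation:
Step 1: fill(A) -> (A=6 B=9 C=7)
Step 2: empty(C) -> (A=6 B=9 C=0)
Step 3: empty(A) -> (A=0 B=9 C=0)
Step 4: pour(B -> C) -> (A=0 B=0 C=9)
Step 5: empty(C) -> (A=0 B=0 C=0)
Step 6: fill(A) -> (A=6 B=0 C=0)
Step 7: fill(C) -> (A=6 B=0 C=11)
Step 8: fill(B) -> (A=6 B=9 C=11)
Step 9: empty(C) -> (A=6 B=9 C=0)
Step 10: fill(C) -> (A=6 B=9 C=11)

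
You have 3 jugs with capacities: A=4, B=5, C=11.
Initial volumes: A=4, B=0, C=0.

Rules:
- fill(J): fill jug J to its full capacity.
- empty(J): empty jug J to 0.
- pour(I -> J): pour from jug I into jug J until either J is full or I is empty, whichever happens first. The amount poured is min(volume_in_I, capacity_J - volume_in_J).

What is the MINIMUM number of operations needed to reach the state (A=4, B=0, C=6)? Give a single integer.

Answer: 3

Derivation:
BFS from (A=4, B=0, C=0). One shortest path:
  1. fill(C) -> (A=4 B=0 C=11)
  2. pour(C -> B) -> (A=4 B=5 C=6)
  3. empty(B) -> (A=4 B=0 C=6)
Reached target in 3 moves.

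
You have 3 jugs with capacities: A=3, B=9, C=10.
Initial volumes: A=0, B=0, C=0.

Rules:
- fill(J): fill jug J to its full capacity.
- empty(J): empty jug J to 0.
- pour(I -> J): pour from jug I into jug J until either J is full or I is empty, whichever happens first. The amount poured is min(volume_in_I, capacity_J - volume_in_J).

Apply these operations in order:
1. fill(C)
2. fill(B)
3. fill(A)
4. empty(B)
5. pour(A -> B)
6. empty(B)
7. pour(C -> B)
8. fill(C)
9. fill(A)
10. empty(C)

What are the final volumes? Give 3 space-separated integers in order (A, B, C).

Step 1: fill(C) -> (A=0 B=0 C=10)
Step 2: fill(B) -> (A=0 B=9 C=10)
Step 3: fill(A) -> (A=3 B=9 C=10)
Step 4: empty(B) -> (A=3 B=0 C=10)
Step 5: pour(A -> B) -> (A=0 B=3 C=10)
Step 6: empty(B) -> (A=0 B=0 C=10)
Step 7: pour(C -> B) -> (A=0 B=9 C=1)
Step 8: fill(C) -> (A=0 B=9 C=10)
Step 9: fill(A) -> (A=3 B=9 C=10)
Step 10: empty(C) -> (A=3 B=9 C=0)

Answer: 3 9 0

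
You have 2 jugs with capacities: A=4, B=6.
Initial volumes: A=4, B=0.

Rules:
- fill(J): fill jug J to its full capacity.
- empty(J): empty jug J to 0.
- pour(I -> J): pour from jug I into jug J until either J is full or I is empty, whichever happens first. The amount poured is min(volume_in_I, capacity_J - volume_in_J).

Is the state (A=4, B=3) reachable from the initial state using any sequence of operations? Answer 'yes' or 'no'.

BFS explored all 10 reachable states.
Reachable set includes: (0,0), (0,2), (0,4), (0,6), (2,0), (2,6), (4,0), (4,2), (4,4), (4,6)
Target (A=4, B=3) not in reachable set → no.

Answer: no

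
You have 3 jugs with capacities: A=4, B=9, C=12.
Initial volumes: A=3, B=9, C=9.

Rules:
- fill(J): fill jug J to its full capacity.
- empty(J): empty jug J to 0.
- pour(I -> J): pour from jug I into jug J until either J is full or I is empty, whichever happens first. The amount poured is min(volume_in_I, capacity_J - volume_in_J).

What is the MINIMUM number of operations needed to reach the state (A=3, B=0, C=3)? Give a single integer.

Answer: 4

Derivation:
BFS from (A=3, B=9, C=9). One shortest path:
  1. empty(B) -> (A=3 B=0 C=9)
  2. fill(C) -> (A=3 B=0 C=12)
  3. pour(C -> B) -> (A=3 B=9 C=3)
  4. empty(B) -> (A=3 B=0 C=3)
Reached target in 4 moves.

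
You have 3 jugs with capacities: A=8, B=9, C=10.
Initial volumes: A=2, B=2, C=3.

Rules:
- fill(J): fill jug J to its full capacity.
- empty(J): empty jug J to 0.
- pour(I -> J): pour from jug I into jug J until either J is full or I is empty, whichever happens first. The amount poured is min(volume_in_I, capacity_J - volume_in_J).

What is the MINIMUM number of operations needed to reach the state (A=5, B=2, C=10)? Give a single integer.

BFS from (A=2, B=2, C=3). One shortest path:
  1. pour(C -> A) -> (A=5 B=2 C=0)
  2. fill(C) -> (A=5 B=2 C=10)
Reached target in 2 moves.

Answer: 2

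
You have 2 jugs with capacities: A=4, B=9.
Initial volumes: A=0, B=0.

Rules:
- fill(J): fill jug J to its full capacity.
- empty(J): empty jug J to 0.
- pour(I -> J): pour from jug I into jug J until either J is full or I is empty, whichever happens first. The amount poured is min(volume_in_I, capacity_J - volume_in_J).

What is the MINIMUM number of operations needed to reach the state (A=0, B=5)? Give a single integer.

Answer: 3

Derivation:
BFS from (A=0, B=0). One shortest path:
  1. fill(B) -> (A=0 B=9)
  2. pour(B -> A) -> (A=4 B=5)
  3. empty(A) -> (A=0 B=5)
Reached target in 3 moves.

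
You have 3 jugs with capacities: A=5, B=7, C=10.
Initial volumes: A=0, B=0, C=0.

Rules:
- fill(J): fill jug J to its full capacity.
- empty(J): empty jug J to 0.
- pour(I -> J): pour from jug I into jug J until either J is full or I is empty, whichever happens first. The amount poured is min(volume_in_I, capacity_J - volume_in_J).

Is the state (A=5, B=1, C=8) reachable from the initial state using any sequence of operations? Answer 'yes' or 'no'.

Answer: yes

Derivation:
BFS from (A=0, B=0, C=0):
  1. fill(B) -> (A=0 B=7 C=0)
  2. pour(B -> C) -> (A=0 B=0 C=7)
  3. fill(B) -> (A=0 B=7 C=7)
  4. pour(B -> C) -> (A=0 B=4 C=10)
  5. pour(B -> A) -> (A=4 B=0 C=10)
  6. pour(C -> B) -> (A=4 B=7 C=3)
  7. pour(B -> A) -> (A=5 B=6 C=3)
  8. pour(A -> C) -> (A=0 B=6 C=8)
  9. pour(B -> A) -> (A=5 B=1 C=8)
Target reached → yes.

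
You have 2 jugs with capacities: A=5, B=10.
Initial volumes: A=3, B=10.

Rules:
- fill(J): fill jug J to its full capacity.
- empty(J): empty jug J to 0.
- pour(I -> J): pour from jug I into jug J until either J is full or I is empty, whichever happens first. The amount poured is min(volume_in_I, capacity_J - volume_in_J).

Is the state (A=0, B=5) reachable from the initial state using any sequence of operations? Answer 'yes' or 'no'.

Answer: yes

Derivation:
BFS from (A=3, B=10):
  1. fill(A) -> (A=5 B=10)
  2. empty(B) -> (A=5 B=0)
  3. pour(A -> B) -> (A=0 B=5)
Target reached → yes.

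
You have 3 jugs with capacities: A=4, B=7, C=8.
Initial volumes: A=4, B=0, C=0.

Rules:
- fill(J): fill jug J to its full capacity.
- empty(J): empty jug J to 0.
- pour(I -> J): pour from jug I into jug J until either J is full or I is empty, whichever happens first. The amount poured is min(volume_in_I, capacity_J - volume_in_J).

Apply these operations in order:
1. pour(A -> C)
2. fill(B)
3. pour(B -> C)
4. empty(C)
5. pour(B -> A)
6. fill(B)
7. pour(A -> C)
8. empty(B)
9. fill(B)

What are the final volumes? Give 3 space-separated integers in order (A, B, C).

Answer: 0 7 3

Derivation:
Step 1: pour(A -> C) -> (A=0 B=0 C=4)
Step 2: fill(B) -> (A=0 B=7 C=4)
Step 3: pour(B -> C) -> (A=0 B=3 C=8)
Step 4: empty(C) -> (A=0 B=3 C=0)
Step 5: pour(B -> A) -> (A=3 B=0 C=0)
Step 6: fill(B) -> (A=3 B=7 C=0)
Step 7: pour(A -> C) -> (A=0 B=7 C=3)
Step 8: empty(B) -> (A=0 B=0 C=3)
Step 9: fill(B) -> (A=0 B=7 C=3)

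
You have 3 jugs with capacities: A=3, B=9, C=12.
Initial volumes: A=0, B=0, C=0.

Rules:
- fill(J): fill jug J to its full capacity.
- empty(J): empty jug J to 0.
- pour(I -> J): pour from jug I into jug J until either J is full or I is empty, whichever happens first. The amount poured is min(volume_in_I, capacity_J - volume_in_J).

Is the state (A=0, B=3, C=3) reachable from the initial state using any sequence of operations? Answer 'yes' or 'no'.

BFS from (A=0, B=0, C=0):
  1. fill(A) -> (A=3 B=0 C=0)
  2. pour(A -> B) -> (A=0 B=3 C=0)
  3. fill(A) -> (A=3 B=3 C=0)
  4. pour(A -> C) -> (A=0 B=3 C=3)
Target reached → yes.

Answer: yes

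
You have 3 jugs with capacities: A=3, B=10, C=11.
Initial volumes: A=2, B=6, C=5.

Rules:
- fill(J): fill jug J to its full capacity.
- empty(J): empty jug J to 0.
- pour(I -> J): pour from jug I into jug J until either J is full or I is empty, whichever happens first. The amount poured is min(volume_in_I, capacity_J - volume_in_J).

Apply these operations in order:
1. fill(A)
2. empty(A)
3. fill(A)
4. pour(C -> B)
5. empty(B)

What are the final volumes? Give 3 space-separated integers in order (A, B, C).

Step 1: fill(A) -> (A=3 B=6 C=5)
Step 2: empty(A) -> (A=0 B=6 C=5)
Step 3: fill(A) -> (A=3 B=6 C=5)
Step 4: pour(C -> B) -> (A=3 B=10 C=1)
Step 5: empty(B) -> (A=3 B=0 C=1)

Answer: 3 0 1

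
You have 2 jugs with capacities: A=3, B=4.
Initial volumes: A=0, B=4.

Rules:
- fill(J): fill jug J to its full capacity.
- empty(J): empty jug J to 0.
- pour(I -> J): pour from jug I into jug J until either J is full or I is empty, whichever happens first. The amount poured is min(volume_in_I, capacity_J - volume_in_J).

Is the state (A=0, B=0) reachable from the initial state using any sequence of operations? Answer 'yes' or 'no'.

BFS from (A=0, B=4):
  1. empty(B) -> (A=0 B=0)
Target reached → yes.

Answer: yes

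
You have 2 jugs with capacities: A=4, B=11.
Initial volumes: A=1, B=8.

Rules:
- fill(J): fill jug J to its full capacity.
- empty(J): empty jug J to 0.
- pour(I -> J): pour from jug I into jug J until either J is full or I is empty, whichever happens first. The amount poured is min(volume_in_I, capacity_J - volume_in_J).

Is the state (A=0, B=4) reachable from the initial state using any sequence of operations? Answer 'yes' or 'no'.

Answer: yes

Derivation:
BFS from (A=1, B=8):
  1. fill(A) -> (A=4 B=8)
  2. empty(B) -> (A=4 B=0)
  3. pour(A -> B) -> (A=0 B=4)
Target reached → yes.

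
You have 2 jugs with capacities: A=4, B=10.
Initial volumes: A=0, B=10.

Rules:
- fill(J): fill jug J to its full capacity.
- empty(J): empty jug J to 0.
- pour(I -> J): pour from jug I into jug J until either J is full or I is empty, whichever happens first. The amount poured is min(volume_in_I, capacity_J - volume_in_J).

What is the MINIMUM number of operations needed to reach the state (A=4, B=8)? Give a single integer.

BFS from (A=0, B=10). One shortest path:
  1. fill(A) -> (A=4 B=10)
  2. empty(B) -> (A=4 B=0)
  3. pour(A -> B) -> (A=0 B=4)
  4. fill(A) -> (A=4 B=4)
  5. pour(A -> B) -> (A=0 B=8)
  6. fill(A) -> (A=4 B=8)
Reached target in 6 moves.

Answer: 6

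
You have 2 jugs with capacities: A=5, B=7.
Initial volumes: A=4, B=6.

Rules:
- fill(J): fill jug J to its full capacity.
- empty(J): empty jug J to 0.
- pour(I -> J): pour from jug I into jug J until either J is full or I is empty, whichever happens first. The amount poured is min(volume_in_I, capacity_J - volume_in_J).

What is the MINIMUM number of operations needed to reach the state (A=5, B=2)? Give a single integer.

BFS from (A=4, B=6). One shortest path:
  1. empty(A) -> (A=0 B=6)
  2. fill(B) -> (A=0 B=7)
  3. pour(B -> A) -> (A=5 B=2)
Reached target in 3 moves.

Answer: 3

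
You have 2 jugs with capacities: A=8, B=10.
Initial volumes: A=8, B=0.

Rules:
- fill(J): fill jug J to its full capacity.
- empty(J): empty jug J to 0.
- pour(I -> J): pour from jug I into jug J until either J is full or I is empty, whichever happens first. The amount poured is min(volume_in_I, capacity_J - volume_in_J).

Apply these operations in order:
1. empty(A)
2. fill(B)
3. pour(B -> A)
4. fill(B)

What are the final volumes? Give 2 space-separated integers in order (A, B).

Step 1: empty(A) -> (A=0 B=0)
Step 2: fill(B) -> (A=0 B=10)
Step 3: pour(B -> A) -> (A=8 B=2)
Step 4: fill(B) -> (A=8 B=10)

Answer: 8 10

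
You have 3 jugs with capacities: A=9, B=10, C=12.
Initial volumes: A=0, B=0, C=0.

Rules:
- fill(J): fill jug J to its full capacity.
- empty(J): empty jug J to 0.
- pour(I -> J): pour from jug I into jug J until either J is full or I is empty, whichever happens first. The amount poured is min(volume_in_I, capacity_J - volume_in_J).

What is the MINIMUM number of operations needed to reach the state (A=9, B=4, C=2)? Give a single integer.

Answer: 7

Derivation:
BFS from (A=0, B=0, C=0). One shortest path:
  1. fill(C) -> (A=0 B=0 C=12)
  2. pour(C -> A) -> (A=9 B=0 C=3)
  3. empty(A) -> (A=0 B=0 C=3)
  4. pour(C -> A) -> (A=3 B=0 C=0)
  5. fill(C) -> (A=3 B=0 C=12)
  6. pour(C -> B) -> (A=3 B=10 C=2)
  7. pour(B -> A) -> (A=9 B=4 C=2)
Reached target in 7 moves.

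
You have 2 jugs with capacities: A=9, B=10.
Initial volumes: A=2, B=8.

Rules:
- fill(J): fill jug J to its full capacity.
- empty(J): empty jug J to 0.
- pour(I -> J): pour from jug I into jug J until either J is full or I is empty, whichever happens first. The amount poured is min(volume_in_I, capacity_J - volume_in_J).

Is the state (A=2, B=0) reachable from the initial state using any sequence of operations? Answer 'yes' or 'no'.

Answer: yes

Derivation:
BFS from (A=2, B=8):
  1. empty(B) -> (A=2 B=0)
Target reached → yes.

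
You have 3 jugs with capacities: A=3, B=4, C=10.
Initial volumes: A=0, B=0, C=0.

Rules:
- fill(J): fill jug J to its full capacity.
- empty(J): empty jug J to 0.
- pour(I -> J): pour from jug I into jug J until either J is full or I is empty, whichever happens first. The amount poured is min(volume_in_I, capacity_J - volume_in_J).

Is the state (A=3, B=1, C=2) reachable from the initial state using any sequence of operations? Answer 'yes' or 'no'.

BFS from (A=0, B=0, C=0):
  1. fill(C) -> (A=0 B=0 C=10)
  2. pour(C -> B) -> (A=0 B=4 C=6)
  3. empty(B) -> (A=0 B=0 C=6)
  4. pour(C -> B) -> (A=0 B=4 C=2)
  5. pour(B -> A) -> (A=3 B=1 C=2)
Target reached → yes.

Answer: yes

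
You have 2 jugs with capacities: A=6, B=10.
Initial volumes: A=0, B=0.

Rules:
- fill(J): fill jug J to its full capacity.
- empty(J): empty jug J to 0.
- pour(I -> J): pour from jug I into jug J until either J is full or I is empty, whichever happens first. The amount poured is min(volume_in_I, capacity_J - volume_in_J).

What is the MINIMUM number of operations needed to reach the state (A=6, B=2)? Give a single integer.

Answer: 7

Derivation:
BFS from (A=0, B=0). One shortest path:
  1. fill(A) -> (A=6 B=0)
  2. pour(A -> B) -> (A=0 B=6)
  3. fill(A) -> (A=6 B=6)
  4. pour(A -> B) -> (A=2 B=10)
  5. empty(B) -> (A=2 B=0)
  6. pour(A -> B) -> (A=0 B=2)
  7. fill(A) -> (A=6 B=2)
Reached target in 7 moves.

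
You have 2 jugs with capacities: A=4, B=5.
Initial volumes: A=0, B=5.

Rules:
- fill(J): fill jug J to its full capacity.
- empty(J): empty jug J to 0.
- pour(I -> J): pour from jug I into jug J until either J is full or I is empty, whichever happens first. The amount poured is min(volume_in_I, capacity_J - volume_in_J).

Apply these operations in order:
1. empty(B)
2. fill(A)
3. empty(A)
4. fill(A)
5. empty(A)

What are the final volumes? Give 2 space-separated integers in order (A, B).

Step 1: empty(B) -> (A=0 B=0)
Step 2: fill(A) -> (A=4 B=0)
Step 3: empty(A) -> (A=0 B=0)
Step 4: fill(A) -> (A=4 B=0)
Step 5: empty(A) -> (A=0 B=0)

Answer: 0 0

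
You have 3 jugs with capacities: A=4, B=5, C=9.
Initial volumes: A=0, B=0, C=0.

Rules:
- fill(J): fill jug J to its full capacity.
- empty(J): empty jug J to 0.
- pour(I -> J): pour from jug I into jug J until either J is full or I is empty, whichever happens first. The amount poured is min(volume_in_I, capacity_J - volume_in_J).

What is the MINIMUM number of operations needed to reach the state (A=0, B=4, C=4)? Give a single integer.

Answer: 4

Derivation:
BFS from (A=0, B=0, C=0). One shortest path:
  1. fill(A) -> (A=4 B=0 C=0)
  2. pour(A -> B) -> (A=0 B=4 C=0)
  3. fill(A) -> (A=4 B=4 C=0)
  4. pour(A -> C) -> (A=0 B=4 C=4)
Reached target in 4 moves.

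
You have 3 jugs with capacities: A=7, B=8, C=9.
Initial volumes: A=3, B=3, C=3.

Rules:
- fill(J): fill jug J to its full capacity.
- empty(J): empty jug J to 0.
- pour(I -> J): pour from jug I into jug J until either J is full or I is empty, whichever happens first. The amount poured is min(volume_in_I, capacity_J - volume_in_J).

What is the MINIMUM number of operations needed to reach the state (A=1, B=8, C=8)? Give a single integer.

BFS from (A=3, B=3, C=3). One shortest path:
  1. pour(C -> A) -> (A=6 B=3 C=0)
  2. pour(A -> B) -> (A=1 B=8 C=0)
  3. pour(B -> C) -> (A=1 B=0 C=8)
  4. fill(B) -> (A=1 B=8 C=8)
Reached target in 4 moves.

Answer: 4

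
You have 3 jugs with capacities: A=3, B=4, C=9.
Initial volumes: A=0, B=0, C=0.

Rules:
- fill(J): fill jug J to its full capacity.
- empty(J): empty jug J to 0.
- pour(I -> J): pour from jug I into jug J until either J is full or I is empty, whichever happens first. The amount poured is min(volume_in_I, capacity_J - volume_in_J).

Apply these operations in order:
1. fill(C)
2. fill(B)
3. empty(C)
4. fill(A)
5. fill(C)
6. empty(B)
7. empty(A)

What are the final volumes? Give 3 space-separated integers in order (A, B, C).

Step 1: fill(C) -> (A=0 B=0 C=9)
Step 2: fill(B) -> (A=0 B=4 C=9)
Step 3: empty(C) -> (A=0 B=4 C=0)
Step 4: fill(A) -> (A=3 B=4 C=0)
Step 5: fill(C) -> (A=3 B=4 C=9)
Step 6: empty(B) -> (A=3 B=0 C=9)
Step 7: empty(A) -> (A=0 B=0 C=9)

Answer: 0 0 9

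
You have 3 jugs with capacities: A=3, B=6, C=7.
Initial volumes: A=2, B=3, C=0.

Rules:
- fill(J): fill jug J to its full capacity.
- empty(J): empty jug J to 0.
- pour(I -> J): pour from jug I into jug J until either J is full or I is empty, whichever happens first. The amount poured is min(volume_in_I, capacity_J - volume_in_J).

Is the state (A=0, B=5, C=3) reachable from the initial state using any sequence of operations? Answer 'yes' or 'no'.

BFS from (A=2, B=3, C=0):
  1. fill(B) -> (A=2 B=6 C=0)
  2. pour(B -> A) -> (A=3 B=5 C=0)
  3. pour(A -> C) -> (A=0 B=5 C=3)
Target reached → yes.

Answer: yes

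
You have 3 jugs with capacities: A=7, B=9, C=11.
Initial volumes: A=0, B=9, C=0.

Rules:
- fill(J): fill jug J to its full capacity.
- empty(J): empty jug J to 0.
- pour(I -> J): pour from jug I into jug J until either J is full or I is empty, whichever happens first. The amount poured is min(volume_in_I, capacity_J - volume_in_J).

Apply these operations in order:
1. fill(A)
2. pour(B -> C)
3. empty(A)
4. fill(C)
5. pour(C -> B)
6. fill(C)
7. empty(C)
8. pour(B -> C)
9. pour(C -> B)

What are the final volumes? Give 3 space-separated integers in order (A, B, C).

Answer: 0 9 0

Derivation:
Step 1: fill(A) -> (A=7 B=9 C=0)
Step 2: pour(B -> C) -> (A=7 B=0 C=9)
Step 3: empty(A) -> (A=0 B=0 C=9)
Step 4: fill(C) -> (A=0 B=0 C=11)
Step 5: pour(C -> B) -> (A=0 B=9 C=2)
Step 6: fill(C) -> (A=0 B=9 C=11)
Step 7: empty(C) -> (A=0 B=9 C=0)
Step 8: pour(B -> C) -> (A=0 B=0 C=9)
Step 9: pour(C -> B) -> (A=0 B=9 C=0)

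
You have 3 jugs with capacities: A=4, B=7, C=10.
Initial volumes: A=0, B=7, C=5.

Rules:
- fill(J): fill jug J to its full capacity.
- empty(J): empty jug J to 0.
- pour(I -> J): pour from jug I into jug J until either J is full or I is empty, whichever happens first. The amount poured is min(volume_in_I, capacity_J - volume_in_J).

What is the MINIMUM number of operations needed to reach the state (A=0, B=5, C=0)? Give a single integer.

BFS from (A=0, B=7, C=5). One shortest path:
  1. empty(B) -> (A=0 B=0 C=5)
  2. pour(C -> B) -> (A=0 B=5 C=0)
Reached target in 2 moves.

Answer: 2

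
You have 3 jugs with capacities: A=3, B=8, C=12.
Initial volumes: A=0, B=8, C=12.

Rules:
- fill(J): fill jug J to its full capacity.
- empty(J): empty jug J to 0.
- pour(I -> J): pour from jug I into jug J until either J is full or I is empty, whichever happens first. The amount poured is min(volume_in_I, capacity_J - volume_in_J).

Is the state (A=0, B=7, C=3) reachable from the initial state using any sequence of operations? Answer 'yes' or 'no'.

BFS from (A=0, B=8, C=12):
  1. fill(A) -> (A=3 B=8 C=12)
  2. empty(B) -> (A=3 B=0 C=12)
  3. pour(A -> B) -> (A=0 B=3 C=12)
  4. fill(A) -> (A=3 B=3 C=12)
  5. pour(C -> B) -> (A=3 B=8 C=7)
  6. empty(B) -> (A=3 B=0 C=7)
  7. pour(C -> B) -> (A=3 B=7 C=0)
  8. pour(A -> C) -> (A=0 B=7 C=3)
Target reached → yes.

Answer: yes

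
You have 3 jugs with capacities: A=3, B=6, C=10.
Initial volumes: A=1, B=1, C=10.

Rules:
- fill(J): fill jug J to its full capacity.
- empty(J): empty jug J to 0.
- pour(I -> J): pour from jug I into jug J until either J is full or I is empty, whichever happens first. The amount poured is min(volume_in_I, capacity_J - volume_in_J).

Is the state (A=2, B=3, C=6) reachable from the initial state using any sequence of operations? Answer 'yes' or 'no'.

BFS explored all 218 reachable states.
Reachable set includes: (0,0,0), (0,0,1), (0,0,2), (0,0,3), (0,0,4), (0,0,5), (0,0,6), (0,0,7), (0,0,8), (0,0,9), (0,0,10), (0,1,0) ...
Target (A=2, B=3, C=6) not in reachable set → no.

Answer: no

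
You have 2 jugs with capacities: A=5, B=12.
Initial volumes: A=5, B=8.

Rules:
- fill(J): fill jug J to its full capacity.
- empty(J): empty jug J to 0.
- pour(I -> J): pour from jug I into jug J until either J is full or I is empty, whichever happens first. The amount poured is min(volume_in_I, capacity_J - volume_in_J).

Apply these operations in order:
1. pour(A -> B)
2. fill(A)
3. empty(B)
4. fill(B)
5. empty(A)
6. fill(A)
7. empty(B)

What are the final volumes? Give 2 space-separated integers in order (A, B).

Answer: 5 0

Derivation:
Step 1: pour(A -> B) -> (A=1 B=12)
Step 2: fill(A) -> (A=5 B=12)
Step 3: empty(B) -> (A=5 B=0)
Step 4: fill(B) -> (A=5 B=12)
Step 5: empty(A) -> (A=0 B=12)
Step 6: fill(A) -> (A=5 B=12)
Step 7: empty(B) -> (A=5 B=0)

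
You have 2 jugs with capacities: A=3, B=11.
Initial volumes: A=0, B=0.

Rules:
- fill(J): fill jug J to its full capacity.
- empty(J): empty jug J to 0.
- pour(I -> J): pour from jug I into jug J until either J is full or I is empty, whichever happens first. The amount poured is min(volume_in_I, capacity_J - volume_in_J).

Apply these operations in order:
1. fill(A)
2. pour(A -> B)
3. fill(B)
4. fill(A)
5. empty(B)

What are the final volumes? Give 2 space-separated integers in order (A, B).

Answer: 3 0

Derivation:
Step 1: fill(A) -> (A=3 B=0)
Step 2: pour(A -> B) -> (A=0 B=3)
Step 3: fill(B) -> (A=0 B=11)
Step 4: fill(A) -> (A=3 B=11)
Step 5: empty(B) -> (A=3 B=0)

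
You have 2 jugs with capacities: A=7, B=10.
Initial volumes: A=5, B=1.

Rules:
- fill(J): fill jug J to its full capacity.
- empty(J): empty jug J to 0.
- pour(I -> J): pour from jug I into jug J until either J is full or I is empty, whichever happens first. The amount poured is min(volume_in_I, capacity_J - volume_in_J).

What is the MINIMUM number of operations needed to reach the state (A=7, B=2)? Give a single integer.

BFS from (A=5, B=1). One shortest path:
  1. pour(B -> A) -> (A=6 B=0)
  2. fill(B) -> (A=6 B=10)
  3. pour(B -> A) -> (A=7 B=9)
  4. empty(A) -> (A=0 B=9)
  5. pour(B -> A) -> (A=7 B=2)
Reached target in 5 moves.

Answer: 5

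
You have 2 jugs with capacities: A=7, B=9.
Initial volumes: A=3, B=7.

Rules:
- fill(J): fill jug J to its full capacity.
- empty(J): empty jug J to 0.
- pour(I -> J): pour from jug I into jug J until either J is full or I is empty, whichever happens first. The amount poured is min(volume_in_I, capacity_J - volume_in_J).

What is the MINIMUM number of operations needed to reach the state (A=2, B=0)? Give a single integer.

Answer: 5

Derivation:
BFS from (A=3, B=7). One shortest path:
  1. empty(A) -> (A=0 B=7)
  2. fill(B) -> (A=0 B=9)
  3. pour(B -> A) -> (A=7 B=2)
  4. empty(A) -> (A=0 B=2)
  5. pour(B -> A) -> (A=2 B=0)
Reached target in 5 moves.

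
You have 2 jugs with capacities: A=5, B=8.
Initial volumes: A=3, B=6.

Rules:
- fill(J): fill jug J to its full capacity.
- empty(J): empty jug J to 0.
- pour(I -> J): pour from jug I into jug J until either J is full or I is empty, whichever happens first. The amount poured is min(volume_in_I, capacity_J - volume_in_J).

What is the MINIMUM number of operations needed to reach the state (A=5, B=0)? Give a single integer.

Answer: 2

Derivation:
BFS from (A=3, B=6). One shortest path:
  1. fill(A) -> (A=5 B=6)
  2. empty(B) -> (A=5 B=0)
Reached target in 2 moves.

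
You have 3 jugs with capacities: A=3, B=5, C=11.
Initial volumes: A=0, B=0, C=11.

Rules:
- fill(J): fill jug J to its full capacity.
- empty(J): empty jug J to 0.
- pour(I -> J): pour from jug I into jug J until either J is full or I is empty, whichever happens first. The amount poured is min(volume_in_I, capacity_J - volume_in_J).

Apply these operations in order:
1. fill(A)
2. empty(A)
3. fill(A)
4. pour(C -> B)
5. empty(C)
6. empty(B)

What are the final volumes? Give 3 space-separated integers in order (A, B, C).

Answer: 3 0 0

Derivation:
Step 1: fill(A) -> (A=3 B=0 C=11)
Step 2: empty(A) -> (A=0 B=0 C=11)
Step 3: fill(A) -> (A=3 B=0 C=11)
Step 4: pour(C -> B) -> (A=3 B=5 C=6)
Step 5: empty(C) -> (A=3 B=5 C=0)
Step 6: empty(B) -> (A=3 B=0 C=0)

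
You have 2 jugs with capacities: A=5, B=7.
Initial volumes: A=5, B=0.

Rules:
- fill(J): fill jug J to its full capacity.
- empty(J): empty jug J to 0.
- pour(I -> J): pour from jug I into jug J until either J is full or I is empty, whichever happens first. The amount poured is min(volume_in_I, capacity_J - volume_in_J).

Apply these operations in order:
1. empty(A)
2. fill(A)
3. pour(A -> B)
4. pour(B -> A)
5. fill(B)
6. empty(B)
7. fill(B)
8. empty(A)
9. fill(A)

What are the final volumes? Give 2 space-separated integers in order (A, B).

Answer: 5 7

Derivation:
Step 1: empty(A) -> (A=0 B=0)
Step 2: fill(A) -> (A=5 B=0)
Step 3: pour(A -> B) -> (A=0 B=5)
Step 4: pour(B -> A) -> (A=5 B=0)
Step 5: fill(B) -> (A=5 B=7)
Step 6: empty(B) -> (A=5 B=0)
Step 7: fill(B) -> (A=5 B=7)
Step 8: empty(A) -> (A=0 B=7)
Step 9: fill(A) -> (A=5 B=7)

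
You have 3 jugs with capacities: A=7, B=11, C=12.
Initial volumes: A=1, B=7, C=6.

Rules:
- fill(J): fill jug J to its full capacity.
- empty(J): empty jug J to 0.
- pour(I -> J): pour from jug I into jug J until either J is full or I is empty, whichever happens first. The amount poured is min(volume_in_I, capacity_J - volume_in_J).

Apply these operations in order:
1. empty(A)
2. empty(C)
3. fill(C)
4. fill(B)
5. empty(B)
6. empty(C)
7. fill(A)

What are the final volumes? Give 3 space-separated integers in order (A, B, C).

Answer: 7 0 0

Derivation:
Step 1: empty(A) -> (A=0 B=7 C=6)
Step 2: empty(C) -> (A=0 B=7 C=0)
Step 3: fill(C) -> (A=0 B=7 C=12)
Step 4: fill(B) -> (A=0 B=11 C=12)
Step 5: empty(B) -> (A=0 B=0 C=12)
Step 6: empty(C) -> (A=0 B=0 C=0)
Step 7: fill(A) -> (A=7 B=0 C=0)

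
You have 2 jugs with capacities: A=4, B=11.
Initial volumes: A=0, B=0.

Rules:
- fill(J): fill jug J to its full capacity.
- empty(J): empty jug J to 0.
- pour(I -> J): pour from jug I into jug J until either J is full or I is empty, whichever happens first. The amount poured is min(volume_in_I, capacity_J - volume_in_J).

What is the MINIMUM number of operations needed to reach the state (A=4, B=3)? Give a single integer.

BFS from (A=0, B=0). One shortest path:
  1. fill(B) -> (A=0 B=11)
  2. pour(B -> A) -> (A=4 B=7)
  3. empty(A) -> (A=0 B=7)
  4. pour(B -> A) -> (A=4 B=3)
Reached target in 4 moves.

Answer: 4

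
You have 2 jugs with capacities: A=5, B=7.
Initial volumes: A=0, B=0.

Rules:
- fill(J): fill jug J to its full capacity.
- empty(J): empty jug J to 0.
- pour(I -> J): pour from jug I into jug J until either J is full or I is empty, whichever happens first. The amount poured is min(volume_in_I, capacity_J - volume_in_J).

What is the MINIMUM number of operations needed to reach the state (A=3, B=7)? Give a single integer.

BFS from (A=0, B=0). One shortest path:
  1. fill(A) -> (A=5 B=0)
  2. pour(A -> B) -> (A=0 B=5)
  3. fill(A) -> (A=5 B=5)
  4. pour(A -> B) -> (A=3 B=7)
Reached target in 4 moves.

Answer: 4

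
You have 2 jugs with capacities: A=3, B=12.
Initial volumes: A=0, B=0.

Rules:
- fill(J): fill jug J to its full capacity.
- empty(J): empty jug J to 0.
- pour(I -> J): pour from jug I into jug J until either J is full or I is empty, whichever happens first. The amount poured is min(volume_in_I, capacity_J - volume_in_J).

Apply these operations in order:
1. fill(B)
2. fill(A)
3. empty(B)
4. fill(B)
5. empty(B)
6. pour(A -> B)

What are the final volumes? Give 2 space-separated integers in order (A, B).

Step 1: fill(B) -> (A=0 B=12)
Step 2: fill(A) -> (A=3 B=12)
Step 3: empty(B) -> (A=3 B=0)
Step 4: fill(B) -> (A=3 B=12)
Step 5: empty(B) -> (A=3 B=0)
Step 6: pour(A -> B) -> (A=0 B=3)

Answer: 0 3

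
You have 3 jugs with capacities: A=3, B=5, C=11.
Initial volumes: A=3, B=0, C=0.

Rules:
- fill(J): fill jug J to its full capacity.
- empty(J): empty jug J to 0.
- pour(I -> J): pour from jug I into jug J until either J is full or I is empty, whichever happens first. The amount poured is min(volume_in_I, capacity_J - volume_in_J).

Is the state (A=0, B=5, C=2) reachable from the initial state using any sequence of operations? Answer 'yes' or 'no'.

BFS from (A=3, B=0, C=0):
  1. empty(A) -> (A=0 B=0 C=0)
  2. fill(B) -> (A=0 B=5 C=0)
  3. pour(B -> A) -> (A=3 B=2 C=0)
  4. empty(A) -> (A=0 B=2 C=0)
  5. pour(B -> C) -> (A=0 B=0 C=2)
  6. fill(B) -> (A=0 B=5 C=2)
Target reached → yes.

Answer: yes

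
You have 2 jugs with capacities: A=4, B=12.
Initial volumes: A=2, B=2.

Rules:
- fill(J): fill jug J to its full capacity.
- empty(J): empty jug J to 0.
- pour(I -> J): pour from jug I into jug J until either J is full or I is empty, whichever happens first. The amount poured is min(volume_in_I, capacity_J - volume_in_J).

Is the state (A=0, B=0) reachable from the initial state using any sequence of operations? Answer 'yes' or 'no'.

Answer: yes

Derivation:
BFS from (A=2, B=2):
  1. empty(A) -> (A=0 B=2)
  2. empty(B) -> (A=0 B=0)
Target reached → yes.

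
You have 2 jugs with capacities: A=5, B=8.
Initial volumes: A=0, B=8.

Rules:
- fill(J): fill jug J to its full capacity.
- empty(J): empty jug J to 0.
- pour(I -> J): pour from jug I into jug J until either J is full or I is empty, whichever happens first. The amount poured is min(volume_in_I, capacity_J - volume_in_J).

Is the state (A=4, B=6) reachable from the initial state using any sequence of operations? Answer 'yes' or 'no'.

BFS explored all 26 reachable states.
Reachable set includes: (0,0), (0,1), (0,2), (0,3), (0,4), (0,5), (0,6), (0,7), (0,8), (1,0), (1,8), (2,0) ...
Target (A=4, B=6) not in reachable set → no.

Answer: no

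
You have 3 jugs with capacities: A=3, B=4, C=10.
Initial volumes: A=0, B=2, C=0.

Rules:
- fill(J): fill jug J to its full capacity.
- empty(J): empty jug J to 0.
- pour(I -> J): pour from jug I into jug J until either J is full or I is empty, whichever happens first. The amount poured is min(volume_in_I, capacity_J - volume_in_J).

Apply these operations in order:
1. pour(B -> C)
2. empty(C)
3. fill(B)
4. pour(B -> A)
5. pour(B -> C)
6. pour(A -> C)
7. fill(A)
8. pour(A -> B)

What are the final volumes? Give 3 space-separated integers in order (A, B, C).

Answer: 0 3 4

Derivation:
Step 1: pour(B -> C) -> (A=0 B=0 C=2)
Step 2: empty(C) -> (A=0 B=0 C=0)
Step 3: fill(B) -> (A=0 B=4 C=0)
Step 4: pour(B -> A) -> (A=3 B=1 C=0)
Step 5: pour(B -> C) -> (A=3 B=0 C=1)
Step 6: pour(A -> C) -> (A=0 B=0 C=4)
Step 7: fill(A) -> (A=3 B=0 C=4)
Step 8: pour(A -> B) -> (A=0 B=3 C=4)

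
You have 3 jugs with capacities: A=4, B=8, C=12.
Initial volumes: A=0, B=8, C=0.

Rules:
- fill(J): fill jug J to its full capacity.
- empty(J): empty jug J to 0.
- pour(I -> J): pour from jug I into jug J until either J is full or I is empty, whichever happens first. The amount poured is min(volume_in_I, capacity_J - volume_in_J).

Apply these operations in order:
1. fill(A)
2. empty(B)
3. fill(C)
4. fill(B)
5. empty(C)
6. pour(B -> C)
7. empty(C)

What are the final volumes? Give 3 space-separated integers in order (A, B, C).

Answer: 4 0 0

Derivation:
Step 1: fill(A) -> (A=4 B=8 C=0)
Step 2: empty(B) -> (A=4 B=0 C=0)
Step 3: fill(C) -> (A=4 B=0 C=12)
Step 4: fill(B) -> (A=4 B=8 C=12)
Step 5: empty(C) -> (A=4 B=8 C=0)
Step 6: pour(B -> C) -> (A=4 B=0 C=8)
Step 7: empty(C) -> (A=4 B=0 C=0)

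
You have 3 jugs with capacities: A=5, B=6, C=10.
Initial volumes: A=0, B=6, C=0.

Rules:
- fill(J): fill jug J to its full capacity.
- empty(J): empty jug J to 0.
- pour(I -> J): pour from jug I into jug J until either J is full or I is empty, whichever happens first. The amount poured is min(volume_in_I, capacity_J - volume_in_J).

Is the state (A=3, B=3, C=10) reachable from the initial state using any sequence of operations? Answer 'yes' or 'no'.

Answer: yes

Derivation:
BFS from (A=0, B=6, C=0):
  1. fill(A) -> (A=5 B=6 C=0)
  2. pour(B -> C) -> (A=5 B=0 C=6)
  3. pour(A -> B) -> (A=0 B=5 C=6)
  4. pour(C -> A) -> (A=5 B=5 C=1)
  5. pour(A -> B) -> (A=4 B=6 C=1)
  6. pour(B -> C) -> (A=4 B=0 C=7)
  7. pour(A -> B) -> (A=0 B=4 C=7)
  8. fill(A) -> (A=5 B=4 C=7)
  9. pour(A -> B) -> (A=3 B=6 C=7)
  10. pour(B -> C) -> (A=3 B=3 C=10)
Target reached → yes.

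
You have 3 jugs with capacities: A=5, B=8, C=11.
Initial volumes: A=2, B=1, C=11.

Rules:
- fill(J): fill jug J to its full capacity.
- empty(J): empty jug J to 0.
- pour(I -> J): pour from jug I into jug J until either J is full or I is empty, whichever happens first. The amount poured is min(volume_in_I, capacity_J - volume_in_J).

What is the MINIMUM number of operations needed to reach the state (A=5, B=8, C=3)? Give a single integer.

Answer: 3

Derivation:
BFS from (A=2, B=1, C=11). One shortest path:
  1. fill(A) -> (A=5 B=1 C=11)
  2. empty(B) -> (A=5 B=0 C=11)
  3. pour(C -> B) -> (A=5 B=8 C=3)
Reached target in 3 moves.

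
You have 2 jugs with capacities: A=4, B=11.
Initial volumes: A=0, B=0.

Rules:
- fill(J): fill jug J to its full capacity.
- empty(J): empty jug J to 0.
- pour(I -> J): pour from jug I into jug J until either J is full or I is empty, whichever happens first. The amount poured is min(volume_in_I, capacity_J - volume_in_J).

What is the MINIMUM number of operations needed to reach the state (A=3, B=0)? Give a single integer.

Answer: 6

Derivation:
BFS from (A=0, B=0). One shortest path:
  1. fill(B) -> (A=0 B=11)
  2. pour(B -> A) -> (A=4 B=7)
  3. empty(A) -> (A=0 B=7)
  4. pour(B -> A) -> (A=4 B=3)
  5. empty(A) -> (A=0 B=3)
  6. pour(B -> A) -> (A=3 B=0)
Reached target in 6 moves.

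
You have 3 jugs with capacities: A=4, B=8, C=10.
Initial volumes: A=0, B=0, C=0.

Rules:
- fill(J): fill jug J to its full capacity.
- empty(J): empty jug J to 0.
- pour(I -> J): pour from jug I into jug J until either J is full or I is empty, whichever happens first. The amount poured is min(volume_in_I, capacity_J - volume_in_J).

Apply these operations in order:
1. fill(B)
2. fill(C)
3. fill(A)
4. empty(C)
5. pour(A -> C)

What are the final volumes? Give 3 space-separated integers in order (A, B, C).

Step 1: fill(B) -> (A=0 B=8 C=0)
Step 2: fill(C) -> (A=0 B=8 C=10)
Step 3: fill(A) -> (A=4 B=8 C=10)
Step 4: empty(C) -> (A=4 B=8 C=0)
Step 5: pour(A -> C) -> (A=0 B=8 C=4)

Answer: 0 8 4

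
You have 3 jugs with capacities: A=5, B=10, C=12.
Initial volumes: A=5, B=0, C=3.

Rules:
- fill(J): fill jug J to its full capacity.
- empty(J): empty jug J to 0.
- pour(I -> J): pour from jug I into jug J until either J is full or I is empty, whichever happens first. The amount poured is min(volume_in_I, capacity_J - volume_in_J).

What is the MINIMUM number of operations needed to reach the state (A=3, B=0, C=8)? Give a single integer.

BFS from (A=5, B=0, C=3). One shortest path:
  1. empty(A) -> (A=0 B=0 C=3)
  2. fill(B) -> (A=0 B=10 C=3)
  3. pour(C -> A) -> (A=3 B=10 C=0)
  4. pour(B -> C) -> (A=3 B=0 C=10)
  5. fill(B) -> (A=3 B=10 C=10)
  6. pour(B -> C) -> (A=3 B=8 C=12)
  7. empty(C) -> (A=3 B=8 C=0)
  8. pour(B -> C) -> (A=3 B=0 C=8)
Reached target in 8 moves.

Answer: 8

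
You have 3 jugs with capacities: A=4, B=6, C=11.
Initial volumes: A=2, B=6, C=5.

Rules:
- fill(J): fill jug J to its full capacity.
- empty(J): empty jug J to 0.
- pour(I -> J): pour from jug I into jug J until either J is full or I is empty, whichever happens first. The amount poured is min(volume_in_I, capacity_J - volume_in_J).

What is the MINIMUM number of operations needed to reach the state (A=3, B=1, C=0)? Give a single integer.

Answer: 7

Derivation:
BFS from (A=2, B=6, C=5). One shortest path:
  1. pour(C -> A) -> (A=4 B=6 C=3)
  2. empty(A) -> (A=0 B=6 C=3)
  3. pour(C -> A) -> (A=3 B=6 C=0)
  4. pour(B -> C) -> (A=3 B=0 C=6)
  5. fill(B) -> (A=3 B=6 C=6)
  6. pour(B -> C) -> (A=3 B=1 C=11)
  7. empty(C) -> (A=3 B=1 C=0)
Reached target in 7 moves.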